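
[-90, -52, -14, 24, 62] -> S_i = -90 + 38*i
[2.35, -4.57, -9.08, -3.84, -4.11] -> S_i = Random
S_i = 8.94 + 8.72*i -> [8.94, 17.66, 26.38, 35.1, 43.82]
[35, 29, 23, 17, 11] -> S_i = 35 + -6*i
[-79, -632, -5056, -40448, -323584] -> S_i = -79*8^i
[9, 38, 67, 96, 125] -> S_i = 9 + 29*i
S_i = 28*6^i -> [28, 168, 1008, 6048, 36288]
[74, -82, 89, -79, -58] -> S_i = Random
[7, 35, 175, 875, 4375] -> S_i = 7*5^i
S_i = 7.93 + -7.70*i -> [7.93, 0.23, -7.47, -15.17, -22.87]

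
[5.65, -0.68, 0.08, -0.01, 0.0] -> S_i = 5.65*(-0.12)^i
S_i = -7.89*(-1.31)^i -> [-7.89, 10.34, -13.54, 17.74, -23.24]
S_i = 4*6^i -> [4, 24, 144, 864, 5184]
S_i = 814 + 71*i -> [814, 885, 956, 1027, 1098]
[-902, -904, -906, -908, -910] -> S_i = -902 + -2*i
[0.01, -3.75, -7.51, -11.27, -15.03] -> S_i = 0.01 + -3.76*i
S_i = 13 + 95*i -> [13, 108, 203, 298, 393]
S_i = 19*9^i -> [19, 171, 1539, 13851, 124659]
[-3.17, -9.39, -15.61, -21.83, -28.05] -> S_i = -3.17 + -6.22*i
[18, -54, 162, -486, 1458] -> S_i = 18*-3^i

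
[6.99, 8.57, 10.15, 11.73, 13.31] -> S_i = 6.99 + 1.58*i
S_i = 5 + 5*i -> [5, 10, 15, 20, 25]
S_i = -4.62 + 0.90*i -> [-4.62, -3.72, -2.82, -1.92, -1.02]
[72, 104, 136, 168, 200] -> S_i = 72 + 32*i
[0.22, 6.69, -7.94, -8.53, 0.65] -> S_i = Random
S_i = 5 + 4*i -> [5, 9, 13, 17, 21]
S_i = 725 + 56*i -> [725, 781, 837, 893, 949]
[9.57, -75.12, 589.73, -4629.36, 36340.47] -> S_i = 9.57*(-7.85)^i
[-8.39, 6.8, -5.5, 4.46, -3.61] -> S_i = -8.39*(-0.81)^i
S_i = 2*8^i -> [2, 16, 128, 1024, 8192]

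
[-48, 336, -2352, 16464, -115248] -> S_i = -48*-7^i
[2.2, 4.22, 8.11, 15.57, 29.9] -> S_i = 2.20*1.92^i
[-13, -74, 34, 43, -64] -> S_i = Random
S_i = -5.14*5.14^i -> [-5.14, -26.42, -135.8, -698.0, -3587.7]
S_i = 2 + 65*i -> [2, 67, 132, 197, 262]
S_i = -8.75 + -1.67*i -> [-8.75, -10.42, -12.09, -13.76, -15.43]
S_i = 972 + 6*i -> [972, 978, 984, 990, 996]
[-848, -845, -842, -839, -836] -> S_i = -848 + 3*i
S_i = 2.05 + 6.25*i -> [2.05, 8.3, 14.55, 20.8, 27.05]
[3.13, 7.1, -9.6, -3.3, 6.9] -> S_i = Random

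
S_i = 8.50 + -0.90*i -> [8.5, 7.6, 6.7, 5.8, 4.9]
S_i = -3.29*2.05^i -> [-3.29, -6.74, -13.83, -28.34, -58.1]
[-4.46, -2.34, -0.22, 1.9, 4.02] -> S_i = -4.46 + 2.12*i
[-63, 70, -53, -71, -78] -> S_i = Random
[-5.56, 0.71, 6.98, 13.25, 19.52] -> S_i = -5.56 + 6.27*i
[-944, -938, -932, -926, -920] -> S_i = -944 + 6*i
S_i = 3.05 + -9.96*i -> [3.05, -6.91, -16.87, -26.83, -36.79]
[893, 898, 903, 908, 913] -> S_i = 893 + 5*i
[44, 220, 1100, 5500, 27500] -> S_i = 44*5^i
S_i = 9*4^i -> [9, 36, 144, 576, 2304]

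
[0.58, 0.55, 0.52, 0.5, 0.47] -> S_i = 0.58*0.95^i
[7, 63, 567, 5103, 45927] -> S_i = 7*9^i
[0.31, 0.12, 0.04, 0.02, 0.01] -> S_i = 0.31*0.38^i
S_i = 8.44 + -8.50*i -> [8.44, -0.06, -8.56, -17.06, -25.56]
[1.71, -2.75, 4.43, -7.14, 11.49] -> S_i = 1.71*(-1.61)^i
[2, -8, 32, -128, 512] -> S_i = 2*-4^i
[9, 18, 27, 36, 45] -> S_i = 9 + 9*i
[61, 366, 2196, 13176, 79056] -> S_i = 61*6^i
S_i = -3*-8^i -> [-3, 24, -192, 1536, -12288]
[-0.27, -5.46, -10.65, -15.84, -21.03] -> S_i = -0.27 + -5.19*i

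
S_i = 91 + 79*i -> [91, 170, 249, 328, 407]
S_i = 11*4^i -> [11, 44, 176, 704, 2816]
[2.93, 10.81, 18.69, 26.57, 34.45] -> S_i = 2.93 + 7.88*i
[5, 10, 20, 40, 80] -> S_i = 5*2^i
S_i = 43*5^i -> [43, 215, 1075, 5375, 26875]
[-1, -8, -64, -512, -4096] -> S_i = -1*8^i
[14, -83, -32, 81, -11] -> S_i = Random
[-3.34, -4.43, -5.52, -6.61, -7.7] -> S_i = -3.34 + -1.09*i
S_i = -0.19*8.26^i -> [-0.19, -1.57, -12.96, -107.08, -884.45]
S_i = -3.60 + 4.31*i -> [-3.6, 0.71, 5.02, 9.33, 13.64]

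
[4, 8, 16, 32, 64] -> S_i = 4*2^i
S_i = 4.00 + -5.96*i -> [4.0, -1.96, -7.92, -13.88, -19.84]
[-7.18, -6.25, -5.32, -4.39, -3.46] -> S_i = -7.18 + 0.93*i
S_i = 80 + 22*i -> [80, 102, 124, 146, 168]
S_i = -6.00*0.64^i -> [-6.0, -3.84, -2.46, -1.57, -1.01]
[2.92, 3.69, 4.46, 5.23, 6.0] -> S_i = 2.92 + 0.77*i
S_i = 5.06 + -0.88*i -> [5.06, 4.18, 3.3, 2.42, 1.54]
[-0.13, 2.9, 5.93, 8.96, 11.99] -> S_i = -0.13 + 3.03*i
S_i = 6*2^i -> [6, 12, 24, 48, 96]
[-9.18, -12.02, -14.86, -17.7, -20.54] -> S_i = -9.18 + -2.84*i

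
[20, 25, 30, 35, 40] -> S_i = 20 + 5*i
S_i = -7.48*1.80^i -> [-7.48, -13.46, -24.24, -43.62, -78.52]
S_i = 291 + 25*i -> [291, 316, 341, 366, 391]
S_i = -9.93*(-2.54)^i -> [-9.93, 25.22, -64.06, 162.72, -413.32]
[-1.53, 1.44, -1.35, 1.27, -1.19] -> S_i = -1.53*(-0.94)^i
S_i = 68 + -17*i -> [68, 51, 34, 17, 0]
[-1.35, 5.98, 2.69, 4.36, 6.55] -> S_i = Random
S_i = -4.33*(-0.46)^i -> [-4.33, 1.99, -0.92, 0.42, -0.19]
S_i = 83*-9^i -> [83, -747, 6723, -60507, 544563]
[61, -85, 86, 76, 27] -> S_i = Random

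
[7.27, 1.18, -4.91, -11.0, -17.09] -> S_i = 7.27 + -6.09*i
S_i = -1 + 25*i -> [-1, 24, 49, 74, 99]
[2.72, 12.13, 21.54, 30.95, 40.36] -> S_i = 2.72 + 9.41*i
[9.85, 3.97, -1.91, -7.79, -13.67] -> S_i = 9.85 + -5.88*i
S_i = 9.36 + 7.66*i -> [9.36, 17.02, 24.68, 32.34, 40.0]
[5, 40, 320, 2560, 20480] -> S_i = 5*8^i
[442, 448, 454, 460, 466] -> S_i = 442 + 6*i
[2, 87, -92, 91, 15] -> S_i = Random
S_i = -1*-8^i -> [-1, 8, -64, 512, -4096]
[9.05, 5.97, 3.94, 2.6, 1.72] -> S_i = 9.05*0.66^i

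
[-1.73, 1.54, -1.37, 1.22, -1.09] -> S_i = -1.73*(-0.89)^i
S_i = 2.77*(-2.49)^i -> [2.77, -6.9, 17.17, -42.76, 106.48]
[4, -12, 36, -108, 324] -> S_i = 4*-3^i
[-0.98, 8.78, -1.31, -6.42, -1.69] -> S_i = Random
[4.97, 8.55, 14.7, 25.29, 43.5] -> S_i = 4.97*1.72^i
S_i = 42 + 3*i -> [42, 45, 48, 51, 54]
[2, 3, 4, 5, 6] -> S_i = 2 + 1*i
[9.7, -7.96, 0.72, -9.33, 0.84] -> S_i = Random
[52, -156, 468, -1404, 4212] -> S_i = 52*-3^i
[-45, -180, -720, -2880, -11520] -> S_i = -45*4^i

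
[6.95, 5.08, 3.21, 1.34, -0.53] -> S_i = 6.95 + -1.87*i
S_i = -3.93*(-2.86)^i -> [-3.93, 11.24, -32.15, 91.94, -262.94]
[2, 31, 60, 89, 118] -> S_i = 2 + 29*i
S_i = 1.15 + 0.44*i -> [1.15, 1.59, 2.03, 2.47, 2.91]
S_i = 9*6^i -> [9, 54, 324, 1944, 11664]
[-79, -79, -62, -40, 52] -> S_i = Random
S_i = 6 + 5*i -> [6, 11, 16, 21, 26]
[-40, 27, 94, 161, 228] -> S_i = -40 + 67*i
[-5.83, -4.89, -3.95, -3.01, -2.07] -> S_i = -5.83 + 0.94*i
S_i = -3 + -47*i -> [-3, -50, -97, -144, -191]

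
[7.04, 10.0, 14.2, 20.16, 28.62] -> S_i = 7.04*1.42^i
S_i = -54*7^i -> [-54, -378, -2646, -18522, -129654]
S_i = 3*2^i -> [3, 6, 12, 24, 48]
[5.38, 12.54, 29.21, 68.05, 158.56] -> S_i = 5.38*2.33^i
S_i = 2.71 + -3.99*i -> [2.71, -1.28, -5.27, -9.26, -13.25]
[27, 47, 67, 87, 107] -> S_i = 27 + 20*i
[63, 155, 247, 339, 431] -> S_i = 63 + 92*i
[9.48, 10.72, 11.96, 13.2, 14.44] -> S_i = 9.48 + 1.24*i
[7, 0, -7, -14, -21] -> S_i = 7 + -7*i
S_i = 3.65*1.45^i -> [3.65, 5.29, 7.67, 11.13, 16.13]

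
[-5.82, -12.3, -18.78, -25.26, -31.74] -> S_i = -5.82 + -6.48*i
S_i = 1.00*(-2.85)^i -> [1.0, -2.85, 8.12, -23.15, 65.98]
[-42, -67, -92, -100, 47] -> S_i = Random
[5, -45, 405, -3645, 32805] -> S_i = 5*-9^i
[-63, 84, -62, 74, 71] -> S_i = Random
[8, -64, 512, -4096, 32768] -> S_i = 8*-8^i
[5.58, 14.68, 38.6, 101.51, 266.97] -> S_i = 5.58*2.63^i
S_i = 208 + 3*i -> [208, 211, 214, 217, 220]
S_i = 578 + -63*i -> [578, 515, 452, 389, 326]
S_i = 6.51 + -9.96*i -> [6.51, -3.45, -13.41, -23.37, -33.33]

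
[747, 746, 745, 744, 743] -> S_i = 747 + -1*i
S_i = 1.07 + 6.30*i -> [1.07, 7.37, 13.67, 19.97, 26.27]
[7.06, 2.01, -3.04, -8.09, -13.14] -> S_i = 7.06 + -5.05*i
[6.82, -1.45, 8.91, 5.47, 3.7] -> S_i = Random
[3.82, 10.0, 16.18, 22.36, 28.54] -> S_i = 3.82 + 6.18*i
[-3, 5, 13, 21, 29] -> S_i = -3 + 8*i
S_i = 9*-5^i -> [9, -45, 225, -1125, 5625]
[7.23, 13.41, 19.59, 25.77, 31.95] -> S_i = 7.23 + 6.18*i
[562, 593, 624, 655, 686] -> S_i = 562 + 31*i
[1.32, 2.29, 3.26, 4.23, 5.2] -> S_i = 1.32 + 0.97*i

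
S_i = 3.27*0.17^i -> [3.27, 0.56, 0.09, 0.02, 0.0]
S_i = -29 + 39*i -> [-29, 10, 49, 88, 127]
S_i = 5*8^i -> [5, 40, 320, 2560, 20480]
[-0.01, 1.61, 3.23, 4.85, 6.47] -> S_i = -0.01 + 1.62*i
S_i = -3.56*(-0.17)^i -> [-3.56, 0.61, -0.1, 0.02, -0.0]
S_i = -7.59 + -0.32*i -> [-7.59, -7.91, -8.23, -8.55, -8.87]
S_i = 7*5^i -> [7, 35, 175, 875, 4375]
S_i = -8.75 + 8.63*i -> [-8.75, -0.12, 8.51, 17.14, 25.77]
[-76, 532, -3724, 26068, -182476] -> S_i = -76*-7^i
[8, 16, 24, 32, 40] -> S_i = 8 + 8*i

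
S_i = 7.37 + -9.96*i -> [7.37, -2.59, -12.55, -22.51, -32.47]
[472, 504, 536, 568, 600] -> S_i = 472 + 32*i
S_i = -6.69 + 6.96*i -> [-6.69, 0.27, 7.23, 14.19, 21.15]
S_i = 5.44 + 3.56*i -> [5.44, 9.0, 12.56, 16.12, 19.68]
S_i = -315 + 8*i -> [-315, -307, -299, -291, -283]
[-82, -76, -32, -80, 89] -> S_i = Random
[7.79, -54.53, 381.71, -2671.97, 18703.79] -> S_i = 7.79*(-7.00)^i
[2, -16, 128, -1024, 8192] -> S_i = 2*-8^i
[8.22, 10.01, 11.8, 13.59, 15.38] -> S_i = 8.22 + 1.79*i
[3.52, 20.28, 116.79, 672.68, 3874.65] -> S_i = 3.52*5.76^i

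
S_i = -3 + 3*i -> [-3, 0, 3, 6, 9]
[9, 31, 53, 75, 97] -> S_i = 9 + 22*i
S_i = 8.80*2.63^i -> [8.8, 23.14, 60.87, 160.08, 421.02]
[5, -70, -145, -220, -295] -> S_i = 5 + -75*i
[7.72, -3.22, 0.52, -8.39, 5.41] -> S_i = Random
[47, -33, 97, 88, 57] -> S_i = Random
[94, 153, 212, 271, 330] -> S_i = 94 + 59*i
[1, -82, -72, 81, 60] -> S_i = Random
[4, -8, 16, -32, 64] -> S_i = 4*-2^i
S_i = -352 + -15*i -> [-352, -367, -382, -397, -412]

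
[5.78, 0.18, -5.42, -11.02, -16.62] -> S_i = 5.78 + -5.60*i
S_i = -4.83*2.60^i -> [-4.83, -12.56, -32.65, -84.89, -220.72]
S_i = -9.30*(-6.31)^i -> [-9.3, 58.68, -370.29, 2336.53, -14743.49]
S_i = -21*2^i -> [-21, -42, -84, -168, -336]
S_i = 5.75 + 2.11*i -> [5.75, 7.86, 9.97, 12.08, 14.19]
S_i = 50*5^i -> [50, 250, 1250, 6250, 31250]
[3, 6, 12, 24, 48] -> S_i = 3*2^i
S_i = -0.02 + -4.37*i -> [-0.02, -4.39, -8.76, -13.13, -17.5]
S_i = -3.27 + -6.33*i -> [-3.27, -9.6, -15.93, -22.26, -28.59]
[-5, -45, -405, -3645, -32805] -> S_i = -5*9^i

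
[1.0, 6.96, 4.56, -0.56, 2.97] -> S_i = Random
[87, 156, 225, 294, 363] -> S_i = 87 + 69*i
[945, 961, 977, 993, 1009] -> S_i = 945 + 16*i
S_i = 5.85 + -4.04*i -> [5.85, 1.81, -2.23, -6.27, -10.31]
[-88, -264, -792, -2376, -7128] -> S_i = -88*3^i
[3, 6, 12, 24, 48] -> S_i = 3*2^i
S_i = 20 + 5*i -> [20, 25, 30, 35, 40]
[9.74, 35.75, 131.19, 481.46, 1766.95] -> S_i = 9.74*3.67^i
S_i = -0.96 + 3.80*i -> [-0.96, 2.84, 6.64, 10.44, 14.24]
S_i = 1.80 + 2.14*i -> [1.8, 3.94, 6.08, 8.22, 10.36]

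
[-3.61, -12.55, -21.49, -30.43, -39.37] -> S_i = -3.61 + -8.94*i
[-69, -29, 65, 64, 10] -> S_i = Random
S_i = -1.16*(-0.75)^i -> [-1.16, 0.87, -0.65, 0.49, -0.37]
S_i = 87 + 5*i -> [87, 92, 97, 102, 107]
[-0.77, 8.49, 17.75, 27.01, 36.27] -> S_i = -0.77 + 9.26*i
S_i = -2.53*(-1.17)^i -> [-2.53, 2.96, -3.46, 4.05, -4.74]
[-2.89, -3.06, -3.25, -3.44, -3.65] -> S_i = -2.89*1.06^i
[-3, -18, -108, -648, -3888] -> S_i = -3*6^i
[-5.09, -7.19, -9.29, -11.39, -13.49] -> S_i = -5.09 + -2.10*i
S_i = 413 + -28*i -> [413, 385, 357, 329, 301]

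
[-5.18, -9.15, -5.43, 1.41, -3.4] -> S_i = Random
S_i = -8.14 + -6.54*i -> [-8.14, -14.68, -21.22, -27.76, -34.3]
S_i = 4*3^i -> [4, 12, 36, 108, 324]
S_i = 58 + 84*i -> [58, 142, 226, 310, 394]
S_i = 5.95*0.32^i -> [5.95, 1.9, 0.61, 0.19, 0.06]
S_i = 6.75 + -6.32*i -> [6.75, 0.43, -5.89, -12.21, -18.53]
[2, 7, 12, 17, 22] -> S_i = 2 + 5*i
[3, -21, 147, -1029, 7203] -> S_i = 3*-7^i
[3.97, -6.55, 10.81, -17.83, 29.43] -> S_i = 3.97*(-1.65)^i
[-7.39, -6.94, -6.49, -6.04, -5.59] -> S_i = -7.39 + 0.45*i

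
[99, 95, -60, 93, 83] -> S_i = Random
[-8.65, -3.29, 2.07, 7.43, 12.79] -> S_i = -8.65 + 5.36*i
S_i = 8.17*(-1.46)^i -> [8.17, -11.93, 17.42, -25.43, 37.12]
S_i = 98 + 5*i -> [98, 103, 108, 113, 118]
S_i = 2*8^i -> [2, 16, 128, 1024, 8192]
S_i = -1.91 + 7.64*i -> [-1.91, 5.73, 13.37, 21.01, 28.65]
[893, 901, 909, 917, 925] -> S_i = 893 + 8*i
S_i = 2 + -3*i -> [2, -1, -4, -7, -10]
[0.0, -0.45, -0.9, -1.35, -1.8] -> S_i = 0.00 + -0.45*i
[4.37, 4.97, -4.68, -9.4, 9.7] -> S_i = Random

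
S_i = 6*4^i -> [6, 24, 96, 384, 1536]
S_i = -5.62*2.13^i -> [-5.62, -11.97, -25.5, -54.31, -115.68]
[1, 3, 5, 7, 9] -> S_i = 1 + 2*i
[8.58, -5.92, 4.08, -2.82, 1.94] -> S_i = 8.58*(-0.69)^i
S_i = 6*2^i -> [6, 12, 24, 48, 96]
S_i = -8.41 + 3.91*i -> [-8.41, -4.5, -0.59, 3.32, 7.23]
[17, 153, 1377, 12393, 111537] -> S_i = 17*9^i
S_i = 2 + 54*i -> [2, 56, 110, 164, 218]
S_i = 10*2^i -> [10, 20, 40, 80, 160]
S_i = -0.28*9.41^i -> [-0.28, -2.63, -24.79, -233.31, -2195.41]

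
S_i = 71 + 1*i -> [71, 72, 73, 74, 75]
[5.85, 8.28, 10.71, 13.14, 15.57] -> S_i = 5.85 + 2.43*i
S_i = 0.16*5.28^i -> [0.16, 0.84, 4.46, 23.55, 124.35]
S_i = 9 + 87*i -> [9, 96, 183, 270, 357]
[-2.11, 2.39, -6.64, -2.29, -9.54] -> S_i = Random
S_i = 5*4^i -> [5, 20, 80, 320, 1280]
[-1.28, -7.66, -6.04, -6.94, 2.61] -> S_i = Random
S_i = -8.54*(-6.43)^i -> [-8.54, 54.91, -353.09, 2270.34, -14598.28]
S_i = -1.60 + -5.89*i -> [-1.6, -7.49, -13.38, -19.27, -25.16]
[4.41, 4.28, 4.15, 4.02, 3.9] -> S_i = 4.41*0.97^i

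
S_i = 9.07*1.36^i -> [9.07, 12.34, 16.78, 22.82, 31.03]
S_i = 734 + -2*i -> [734, 732, 730, 728, 726]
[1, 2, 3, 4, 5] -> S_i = 1 + 1*i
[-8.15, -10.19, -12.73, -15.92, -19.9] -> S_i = -8.15*1.25^i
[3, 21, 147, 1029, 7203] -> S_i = 3*7^i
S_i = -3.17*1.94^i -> [-3.17, -6.15, -11.93, -23.15, -44.9]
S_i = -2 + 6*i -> [-2, 4, 10, 16, 22]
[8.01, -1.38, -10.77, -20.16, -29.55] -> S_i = 8.01 + -9.39*i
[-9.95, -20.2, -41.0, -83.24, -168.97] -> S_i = -9.95*2.03^i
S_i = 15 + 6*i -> [15, 21, 27, 33, 39]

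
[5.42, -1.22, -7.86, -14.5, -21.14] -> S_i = 5.42 + -6.64*i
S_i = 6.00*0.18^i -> [6.0, 1.08, 0.19, 0.03, 0.01]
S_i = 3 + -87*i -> [3, -84, -171, -258, -345]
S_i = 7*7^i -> [7, 49, 343, 2401, 16807]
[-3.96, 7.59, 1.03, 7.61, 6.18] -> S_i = Random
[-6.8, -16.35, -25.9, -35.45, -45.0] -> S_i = -6.80 + -9.55*i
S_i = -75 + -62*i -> [-75, -137, -199, -261, -323]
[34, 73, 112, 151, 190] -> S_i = 34 + 39*i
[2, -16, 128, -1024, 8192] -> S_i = 2*-8^i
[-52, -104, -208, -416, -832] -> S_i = -52*2^i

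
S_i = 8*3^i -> [8, 24, 72, 216, 648]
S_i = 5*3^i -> [5, 15, 45, 135, 405]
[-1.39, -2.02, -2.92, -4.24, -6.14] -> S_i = -1.39*1.45^i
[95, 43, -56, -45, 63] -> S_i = Random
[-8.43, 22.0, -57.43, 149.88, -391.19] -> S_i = -8.43*(-2.61)^i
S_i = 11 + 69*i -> [11, 80, 149, 218, 287]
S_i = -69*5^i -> [-69, -345, -1725, -8625, -43125]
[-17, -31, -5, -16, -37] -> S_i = Random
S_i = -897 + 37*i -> [-897, -860, -823, -786, -749]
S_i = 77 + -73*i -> [77, 4, -69, -142, -215]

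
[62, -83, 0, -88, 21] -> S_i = Random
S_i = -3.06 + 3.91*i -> [-3.06, 0.85, 4.76, 8.67, 12.58]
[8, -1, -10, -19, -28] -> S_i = 8 + -9*i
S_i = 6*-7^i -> [6, -42, 294, -2058, 14406]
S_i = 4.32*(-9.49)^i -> [4.32, -41.0, 389.06, -3692.18, 35038.75]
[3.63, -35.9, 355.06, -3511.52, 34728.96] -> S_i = 3.63*(-9.89)^i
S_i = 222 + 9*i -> [222, 231, 240, 249, 258]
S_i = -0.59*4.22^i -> [-0.59, -2.49, -10.51, -44.34, -187.11]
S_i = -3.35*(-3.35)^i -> [-3.35, 11.22, -37.6, 125.94, -421.91]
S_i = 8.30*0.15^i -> [8.3, 1.25, 0.19, 0.03, 0.0]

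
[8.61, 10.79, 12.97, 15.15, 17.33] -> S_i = 8.61 + 2.18*i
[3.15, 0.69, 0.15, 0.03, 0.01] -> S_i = 3.15*0.22^i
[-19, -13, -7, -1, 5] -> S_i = -19 + 6*i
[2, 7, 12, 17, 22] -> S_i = 2 + 5*i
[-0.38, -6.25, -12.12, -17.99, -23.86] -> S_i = -0.38 + -5.87*i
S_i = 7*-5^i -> [7, -35, 175, -875, 4375]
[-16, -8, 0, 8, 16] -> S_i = -16 + 8*i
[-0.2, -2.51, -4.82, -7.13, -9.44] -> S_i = -0.20 + -2.31*i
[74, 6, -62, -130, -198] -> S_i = 74 + -68*i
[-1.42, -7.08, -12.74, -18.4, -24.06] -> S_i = -1.42 + -5.66*i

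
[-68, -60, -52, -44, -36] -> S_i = -68 + 8*i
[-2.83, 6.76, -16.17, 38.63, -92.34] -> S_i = -2.83*(-2.39)^i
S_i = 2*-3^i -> [2, -6, 18, -54, 162]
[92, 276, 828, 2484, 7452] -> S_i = 92*3^i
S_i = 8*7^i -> [8, 56, 392, 2744, 19208]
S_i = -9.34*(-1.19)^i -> [-9.34, 11.11, -13.23, 15.74, -18.73]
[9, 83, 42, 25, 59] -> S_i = Random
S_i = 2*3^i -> [2, 6, 18, 54, 162]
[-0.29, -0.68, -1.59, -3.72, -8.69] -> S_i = -0.29*2.34^i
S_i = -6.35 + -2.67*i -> [-6.35, -9.02, -11.69, -14.36, -17.03]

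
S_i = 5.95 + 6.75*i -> [5.95, 12.7, 19.45, 26.2, 32.95]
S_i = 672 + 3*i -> [672, 675, 678, 681, 684]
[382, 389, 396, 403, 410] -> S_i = 382 + 7*i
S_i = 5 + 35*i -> [5, 40, 75, 110, 145]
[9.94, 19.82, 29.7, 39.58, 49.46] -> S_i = 9.94 + 9.88*i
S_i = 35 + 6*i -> [35, 41, 47, 53, 59]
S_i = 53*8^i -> [53, 424, 3392, 27136, 217088]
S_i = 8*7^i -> [8, 56, 392, 2744, 19208]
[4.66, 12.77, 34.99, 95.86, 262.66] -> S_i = 4.66*2.74^i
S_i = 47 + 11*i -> [47, 58, 69, 80, 91]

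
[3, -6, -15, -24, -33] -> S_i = 3 + -9*i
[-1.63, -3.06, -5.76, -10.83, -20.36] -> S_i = -1.63*1.88^i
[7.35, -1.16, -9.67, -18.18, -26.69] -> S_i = 7.35 + -8.51*i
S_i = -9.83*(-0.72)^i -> [-9.83, 7.08, -5.1, 3.67, -2.64]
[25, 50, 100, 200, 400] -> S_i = 25*2^i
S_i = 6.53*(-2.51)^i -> [6.53, -16.39, 41.14, -103.26, 259.18]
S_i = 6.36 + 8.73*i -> [6.36, 15.09, 23.82, 32.55, 41.28]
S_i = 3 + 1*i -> [3, 4, 5, 6, 7]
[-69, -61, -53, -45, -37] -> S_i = -69 + 8*i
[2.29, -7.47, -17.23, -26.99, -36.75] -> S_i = 2.29 + -9.76*i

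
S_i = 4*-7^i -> [4, -28, 196, -1372, 9604]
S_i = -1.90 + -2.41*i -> [-1.9, -4.31, -6.72, -9.13, -11.54]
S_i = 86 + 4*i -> [86, 90, 94, 98, 102]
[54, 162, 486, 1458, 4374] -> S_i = 54*3^i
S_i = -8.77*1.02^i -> [-8.77, -8.95, -9.12, -9.31, -9.49]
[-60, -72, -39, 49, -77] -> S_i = Random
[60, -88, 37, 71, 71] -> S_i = Random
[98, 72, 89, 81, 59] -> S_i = Random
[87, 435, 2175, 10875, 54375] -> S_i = 87*5^i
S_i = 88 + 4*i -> [88, 92, 96, 100, 104]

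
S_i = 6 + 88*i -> [6, 94, 182, 270, 358]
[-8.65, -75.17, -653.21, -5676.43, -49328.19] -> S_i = -8.65*8.69^i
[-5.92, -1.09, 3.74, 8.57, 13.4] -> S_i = -5.92 + 4.83*i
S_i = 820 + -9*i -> [820, 811, 802, 793, 784]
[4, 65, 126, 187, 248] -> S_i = 4 + 61*i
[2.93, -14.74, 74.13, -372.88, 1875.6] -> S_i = 2.93*(-5.03)^i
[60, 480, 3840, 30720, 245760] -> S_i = 60*8^i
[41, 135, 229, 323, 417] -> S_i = 41 + 94*i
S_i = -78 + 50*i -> [-78, -28, 22, 72, 122]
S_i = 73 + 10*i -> [73, 83, 93, 103, 113]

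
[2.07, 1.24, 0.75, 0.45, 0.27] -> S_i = 2.07*0.60^i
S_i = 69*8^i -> [69, 552, 4416, 35328, 282624]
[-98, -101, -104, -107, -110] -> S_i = -98 + -3*i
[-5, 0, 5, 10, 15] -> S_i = -5 + 5*i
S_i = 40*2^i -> [40, 80, 160, 320, 640]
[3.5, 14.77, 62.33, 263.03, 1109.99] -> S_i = 3.50*4.22^i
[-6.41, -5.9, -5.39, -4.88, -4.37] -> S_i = -6.41 + 0.51*i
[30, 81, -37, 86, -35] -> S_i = Random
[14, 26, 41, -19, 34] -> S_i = Random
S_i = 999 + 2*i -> [999, 1001, 1003, 1005, 1007]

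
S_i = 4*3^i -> [4, 12, 36, 108, 324]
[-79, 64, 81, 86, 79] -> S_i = Random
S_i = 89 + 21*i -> [89, 110, 131, 152, 173]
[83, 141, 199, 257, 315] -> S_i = 83 + 58*i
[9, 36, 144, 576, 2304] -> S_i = 9*4^i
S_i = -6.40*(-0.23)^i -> [-6.4, 1.47, -0.34, 0.08, -0.02]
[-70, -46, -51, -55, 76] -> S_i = Random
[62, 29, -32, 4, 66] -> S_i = Random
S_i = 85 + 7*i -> [85, 92, 99, 106, 113]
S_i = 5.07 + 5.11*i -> [5.07, 10.18, 15.29, 20.4, 25.51]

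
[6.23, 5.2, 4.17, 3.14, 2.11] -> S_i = 6.23 + -1.03*i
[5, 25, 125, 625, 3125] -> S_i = 5*5^i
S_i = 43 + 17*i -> [43, 60, 77, 94, 111]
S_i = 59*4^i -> [59, 236, 944, 3776, 15104]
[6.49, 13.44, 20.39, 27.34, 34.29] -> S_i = 6.49 + 6.95*i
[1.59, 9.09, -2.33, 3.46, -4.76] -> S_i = Random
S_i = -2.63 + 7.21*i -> [-2.63, 4.58, 11.79, 19.0, 26.21]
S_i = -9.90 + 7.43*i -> [-9.9, -2.47, 4.96, 12.39, 19.82]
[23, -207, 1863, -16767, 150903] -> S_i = 23*-9^i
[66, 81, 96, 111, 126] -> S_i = 66 + 15*i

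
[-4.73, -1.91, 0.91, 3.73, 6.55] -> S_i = -4.73 + 2.82*i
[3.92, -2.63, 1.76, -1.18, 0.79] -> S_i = 3.92*(-0.67)^i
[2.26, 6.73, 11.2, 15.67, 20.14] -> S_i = 2.26 + 4.47*i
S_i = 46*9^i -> [46, 414, 3726, 33534, 301806]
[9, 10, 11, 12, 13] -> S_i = 9 + 1*i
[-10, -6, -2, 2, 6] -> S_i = -10 + 4*i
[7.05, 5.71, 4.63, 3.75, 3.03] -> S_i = 7.05*0.81^i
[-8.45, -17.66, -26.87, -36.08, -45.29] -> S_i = -8.45 + -9.21*i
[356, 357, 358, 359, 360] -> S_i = 356 + 1*i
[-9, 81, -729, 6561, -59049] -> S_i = -9*-9^i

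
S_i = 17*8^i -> [17, 136, 1088, 8704, 69632]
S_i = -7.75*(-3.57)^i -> [-7.75, 27.67, -98.77, 352.62, -1258.85]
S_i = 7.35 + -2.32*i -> [7.35, 5.03, 2.71, 0.39, -1.93]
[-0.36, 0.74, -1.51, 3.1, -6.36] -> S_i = -0.36*(-2.05)^i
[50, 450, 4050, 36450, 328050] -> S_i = 50*9^i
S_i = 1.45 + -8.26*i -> [1.45, -6.81, -15.07, -23.33, -31.59]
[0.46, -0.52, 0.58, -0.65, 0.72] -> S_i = 0.46*(-1.12)^i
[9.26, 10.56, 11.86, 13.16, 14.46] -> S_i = 9.26 + 1.30*i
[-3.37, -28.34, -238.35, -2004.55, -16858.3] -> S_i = -3.37*8.41^i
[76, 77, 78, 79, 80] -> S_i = 76 + 1*i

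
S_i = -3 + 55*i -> [-3, 52, 107, 162, 217]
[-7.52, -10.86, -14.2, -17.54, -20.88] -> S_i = -7.52 + -3.34*i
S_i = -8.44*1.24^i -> [-8.44, -10.47, -12.98, -16.09, -19.95]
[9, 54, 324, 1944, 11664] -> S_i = 9*6^i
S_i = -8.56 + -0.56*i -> [-8.56, -9.12, -9.68, -10.24, -10.8]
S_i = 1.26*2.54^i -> [1.26, 3.2, 8.13, 20.65, 52.45]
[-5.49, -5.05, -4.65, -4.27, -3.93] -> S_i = -5.49*0.92^i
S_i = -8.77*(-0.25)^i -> [-8.77, 2.19, -0.55, 0.14, -0.03]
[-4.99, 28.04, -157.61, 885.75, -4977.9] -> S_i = -4.99*(-5.62)^i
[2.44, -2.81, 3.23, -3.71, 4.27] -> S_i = 2.44*(-1.15)^i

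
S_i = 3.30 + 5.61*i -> [3.3, 8.91, 14.52, 20.13, 25.74]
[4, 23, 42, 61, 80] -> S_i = 4 + 19*i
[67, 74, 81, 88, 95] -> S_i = 67 + 7*i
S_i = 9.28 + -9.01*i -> [9.28, 0.27, -8.74, -17.75, -26.76]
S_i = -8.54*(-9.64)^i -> [-8.54, 82.33, -793.62, 7650.49, -73750.68]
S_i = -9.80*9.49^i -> [-9.8, -93.0, -882.59, -8375.77, -79486.05]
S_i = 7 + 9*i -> [7, 16, 25, 34, 43]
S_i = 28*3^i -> [28, 84, 252, 756, 2268]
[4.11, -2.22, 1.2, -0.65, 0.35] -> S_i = 4.11*(-0.54)^i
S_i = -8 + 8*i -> [-8, 0, 8, 16, 24]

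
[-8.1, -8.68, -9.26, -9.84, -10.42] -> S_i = -8.10 + -0.58*i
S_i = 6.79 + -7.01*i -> [6.79, -0.22, -7.23, -14.24, -21.25]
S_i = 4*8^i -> [4, 32, 256, 2048, 16384]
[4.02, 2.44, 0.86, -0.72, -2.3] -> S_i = 4.02 + -1.58*i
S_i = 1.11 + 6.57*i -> [1.11, 7.68, 14.25, 20.82, 27.39]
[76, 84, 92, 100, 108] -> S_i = 76 + 8*i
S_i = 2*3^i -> [2, 6, 18, 54, 162]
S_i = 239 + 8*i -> [239, 247, 255, 263, 271]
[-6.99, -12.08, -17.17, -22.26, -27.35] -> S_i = -6.99 + -5.09*i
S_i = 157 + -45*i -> [157, 112, 67, 22, -23]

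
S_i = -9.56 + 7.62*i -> [-9.56, -1.94, 5.68, 13.3, 20.92]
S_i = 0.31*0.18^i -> [0.31, 0.06, 0.01, 0.0, 0.0]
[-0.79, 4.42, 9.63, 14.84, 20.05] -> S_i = -0.79 + 5.21*i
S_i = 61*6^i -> [61, 366, 2196, 13176, 79056]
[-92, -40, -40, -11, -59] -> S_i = Random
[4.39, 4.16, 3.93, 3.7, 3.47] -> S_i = 4.39 + -0.23*i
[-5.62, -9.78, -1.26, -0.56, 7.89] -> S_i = Random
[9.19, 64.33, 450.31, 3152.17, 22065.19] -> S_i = 9.19*7.00^i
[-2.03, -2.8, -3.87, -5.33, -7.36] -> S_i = -2.03*1.38^i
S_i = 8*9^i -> [8, 72, 648, 5832, 52488]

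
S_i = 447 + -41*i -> [447, 406, 365, 324, 283]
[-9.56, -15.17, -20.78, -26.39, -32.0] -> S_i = -9.56 + -5.61*i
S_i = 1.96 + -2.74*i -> [1.96, -0.78, -3.52, -6.26, -9.0]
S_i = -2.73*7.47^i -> [-2.73, -20.39, -152.34, -1137.95, -8500.51]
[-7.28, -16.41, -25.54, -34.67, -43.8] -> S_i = -7.28 + -9.13*i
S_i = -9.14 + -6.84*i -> [-9.14, -15.98, -22.82, -29.66, -36.5]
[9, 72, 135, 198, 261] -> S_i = 9 + 63*i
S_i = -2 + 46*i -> [-2, 44, 90, 136, 182]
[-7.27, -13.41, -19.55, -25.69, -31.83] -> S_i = -7.27 + -6.14*i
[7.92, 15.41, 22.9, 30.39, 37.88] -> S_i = 7.92 + 7.49*i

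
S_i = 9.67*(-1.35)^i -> [9.67, -13.05, 17.62, -23.79, 32.12]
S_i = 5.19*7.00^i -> [5.19, 36.33, 254.31, 1780.17, 12461.19]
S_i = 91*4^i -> [91, 364, 1456, 5824, 23296]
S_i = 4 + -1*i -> [4, 3, 2, 1, 0]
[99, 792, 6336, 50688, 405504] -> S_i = 99*8^i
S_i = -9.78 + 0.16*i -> [-9.78, -9.62, -9.46, -9.3, -9.14]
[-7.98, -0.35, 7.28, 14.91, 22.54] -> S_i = -7.98 + 7.63*i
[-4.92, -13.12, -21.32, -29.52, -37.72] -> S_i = -4.92 + -8.20*i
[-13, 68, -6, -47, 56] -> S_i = Random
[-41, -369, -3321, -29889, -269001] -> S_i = -41*9^i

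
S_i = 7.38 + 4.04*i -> [7.38, 11.42, 15.46, 19.5, 23.54]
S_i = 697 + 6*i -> [697, 703, 709, 715, 721]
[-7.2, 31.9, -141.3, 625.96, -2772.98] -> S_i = -7.20*(-4.43)^i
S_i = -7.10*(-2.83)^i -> [-7.1, 20.09, -56.86, 160.92, -455.41]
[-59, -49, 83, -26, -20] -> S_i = Random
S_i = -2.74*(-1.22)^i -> [-2.74, 3.34, -4.08, 4.98, -6.07]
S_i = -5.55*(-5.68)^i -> [-5.55, 31.52, -179.06, 1017.04, -5776.79]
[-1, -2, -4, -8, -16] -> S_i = -1*2^i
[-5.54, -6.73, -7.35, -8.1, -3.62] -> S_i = Random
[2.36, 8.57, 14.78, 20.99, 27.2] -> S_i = 2.36 + 6.21*i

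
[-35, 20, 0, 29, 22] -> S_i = Random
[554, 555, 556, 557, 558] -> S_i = 554 + 1*i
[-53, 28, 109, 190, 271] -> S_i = -53 + 81*i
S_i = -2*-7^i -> [-2, 14, -98, 686, -4802]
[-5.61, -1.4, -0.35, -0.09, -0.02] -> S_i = -5.61*0.25^i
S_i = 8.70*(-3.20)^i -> [8.7, -27.84, 89.09, -285.08, 912.26]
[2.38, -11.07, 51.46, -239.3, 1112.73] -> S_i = 2.38*(-4.65)^i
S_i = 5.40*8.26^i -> [5.4, 44.6, 368.43, 3043.22, 25137.03]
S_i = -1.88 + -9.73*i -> [-1.88, -11.61, -21.34, -31.07, -40.8]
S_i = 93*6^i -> [93, 558, 3348, 20088, 120528]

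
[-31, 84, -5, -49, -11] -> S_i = Random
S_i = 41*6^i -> [41, 246, 1476, 8856, 53136]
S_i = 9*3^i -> [9, 27, 81, 243, 729]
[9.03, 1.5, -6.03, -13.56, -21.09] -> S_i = 9.03 + -7.53*i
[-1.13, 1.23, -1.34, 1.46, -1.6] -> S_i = -1.13*(-1.09)^i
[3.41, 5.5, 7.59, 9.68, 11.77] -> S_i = 3.41 + 2.09*i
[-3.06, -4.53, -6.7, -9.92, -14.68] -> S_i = -3.06*1.48^i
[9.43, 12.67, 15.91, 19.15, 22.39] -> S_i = 9.43 + 3.24*i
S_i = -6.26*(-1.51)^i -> [-6.26, 9.45, -14.27, 21.55, -32.54]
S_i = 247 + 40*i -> [247, 287, 327, 367, 407]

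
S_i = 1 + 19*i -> [1, 20, 39, 58, 77]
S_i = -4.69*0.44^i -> [-4.69, -2.06, -0.91, -0.4, -0.18]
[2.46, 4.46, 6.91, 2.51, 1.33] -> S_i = Random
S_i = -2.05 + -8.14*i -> [-2.05, -10.19, -18.33, -26.47, -34.61]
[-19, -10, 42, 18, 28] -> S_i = Random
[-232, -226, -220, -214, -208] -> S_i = -232 + 6*i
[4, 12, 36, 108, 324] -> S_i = 4*3^i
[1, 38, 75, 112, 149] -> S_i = 1 + 37*i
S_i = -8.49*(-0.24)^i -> [-8.49, 2.04, -0.49, 0.12, -0.03]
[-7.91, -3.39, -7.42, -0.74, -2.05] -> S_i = Random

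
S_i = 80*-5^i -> [80, -400, 2000, -10000, 50000]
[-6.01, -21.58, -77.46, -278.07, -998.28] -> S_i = -6.01*3.59^i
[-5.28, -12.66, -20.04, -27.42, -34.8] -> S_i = -5.28 + -7.38*i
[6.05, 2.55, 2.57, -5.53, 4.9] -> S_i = Random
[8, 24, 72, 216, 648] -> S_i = 8*3^i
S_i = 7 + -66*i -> [7, -59, -125, -191, -257]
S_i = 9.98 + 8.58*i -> [9.98, 18.56, 27.14, 35.72, 44.3]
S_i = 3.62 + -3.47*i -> [3.62, 0.15, -3.32, -6.79, -10.26]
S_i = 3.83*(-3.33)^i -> [3.83, -12.75, 42.47, -141.43, 470.95]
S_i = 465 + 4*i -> [465, 469, 473, 477, 481]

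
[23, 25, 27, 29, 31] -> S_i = 23 + 2*i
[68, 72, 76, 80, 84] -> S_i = 68 + 4*i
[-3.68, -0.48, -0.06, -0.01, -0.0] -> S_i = -3.68*0.13^i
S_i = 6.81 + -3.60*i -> [6.81, 3.21, -0.39, -3.99, -7.59]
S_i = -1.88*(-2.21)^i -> [-1.88, 4.15, -9.18, 20.29, -44.85]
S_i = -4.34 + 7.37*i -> [-4.34, 3.03, 10.4, 17.77, 25.14]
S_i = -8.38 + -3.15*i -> [-8.38, -11.53, -14.68, -17.83, -20.98]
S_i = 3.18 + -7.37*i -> [3.18, -4.19, -11.56, -18.93, -26.3]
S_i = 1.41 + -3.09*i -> [1.41, -1.68, -4.77, -7.86, -10.95]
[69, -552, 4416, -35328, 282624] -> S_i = 69*-8^i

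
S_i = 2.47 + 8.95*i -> [2.47, 11.42, 20.37, 29.32, 38.27]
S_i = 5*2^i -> [5, 10, 20, 40, 80]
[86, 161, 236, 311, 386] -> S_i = 86 + 75*i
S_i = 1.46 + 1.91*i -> [1.46, 3.37, 5.28, 7.19, 9.1]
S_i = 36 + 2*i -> [36, 38, 40, 42, 44]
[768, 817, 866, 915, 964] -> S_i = 768 + 49*i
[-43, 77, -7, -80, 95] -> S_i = Random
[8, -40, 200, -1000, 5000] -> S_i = 8*-5^i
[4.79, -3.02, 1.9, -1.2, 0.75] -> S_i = 4.79*(-0.63)^i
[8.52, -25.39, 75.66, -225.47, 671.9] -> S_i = 8.52*(-2.98)^i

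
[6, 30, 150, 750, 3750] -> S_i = 6*5^i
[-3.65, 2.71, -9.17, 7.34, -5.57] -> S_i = Random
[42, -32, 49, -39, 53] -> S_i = Random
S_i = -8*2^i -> [-8, -16, -32, -64, -128]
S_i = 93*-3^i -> [93, -279, 837, -2511, 7533]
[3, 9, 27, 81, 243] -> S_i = 3*3^i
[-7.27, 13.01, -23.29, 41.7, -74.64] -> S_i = -7.27*(-1.79)^i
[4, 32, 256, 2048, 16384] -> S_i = 4*8^i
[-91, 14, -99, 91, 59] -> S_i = Random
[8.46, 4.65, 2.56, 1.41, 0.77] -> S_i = 8.46*0.55^i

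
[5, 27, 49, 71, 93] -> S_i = 5 + 22*i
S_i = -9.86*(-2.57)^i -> [-9.86, 25.34, -65.12, 167.37, -430.14]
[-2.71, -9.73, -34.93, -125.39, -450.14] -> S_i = -2.71*3.59^i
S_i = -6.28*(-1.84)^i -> [-6.28, 11.56, -21.26, 39.12, -71.98]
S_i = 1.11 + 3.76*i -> [1.11, 4.87, 8.63, 12.39, 16.15]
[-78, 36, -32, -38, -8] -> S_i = Random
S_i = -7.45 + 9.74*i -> [-7.45, 2.29, 12.03, 21.77, 31.51]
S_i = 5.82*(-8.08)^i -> [5.82, -47.03, 379.97, -3070.13, 24806.67]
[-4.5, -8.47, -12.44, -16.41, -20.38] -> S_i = -4.50 + -3.97*i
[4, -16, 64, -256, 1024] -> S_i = 4*-4^i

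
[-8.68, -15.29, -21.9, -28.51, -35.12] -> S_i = -8.68 + -6.61*i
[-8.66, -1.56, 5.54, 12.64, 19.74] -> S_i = -8.66 + 7.10*i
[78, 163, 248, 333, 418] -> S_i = 78 + 85*i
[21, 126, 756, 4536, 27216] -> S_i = 21*6^i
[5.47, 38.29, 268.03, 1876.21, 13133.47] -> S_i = 5.47*7.00^i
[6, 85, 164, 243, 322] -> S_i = 6 + 79*i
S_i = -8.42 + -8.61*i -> [-8.42, -17.03, -25.64, -34.25, -42.86]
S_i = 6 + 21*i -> [6, 27, 48, 69, 90]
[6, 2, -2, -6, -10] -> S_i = 6 + -4*i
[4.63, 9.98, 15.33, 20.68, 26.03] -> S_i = 4.63 + 5.35*i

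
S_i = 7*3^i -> [7, 21, 63, 189, 567]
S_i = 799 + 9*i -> [799, 808, 817, 826, 835]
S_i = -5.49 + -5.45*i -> [-5.49, -10.94, -16.39, -21.84, -27.29]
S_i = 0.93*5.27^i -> [0.93, 4.9, 25.83, 136.12, 717.34]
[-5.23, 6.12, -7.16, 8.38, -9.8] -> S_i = -5.23*(-1.17)^i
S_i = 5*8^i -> [5, 40, 320, 2560, 20480]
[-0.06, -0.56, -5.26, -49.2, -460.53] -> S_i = -0.06*9.36^i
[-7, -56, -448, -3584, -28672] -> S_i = -7*8^i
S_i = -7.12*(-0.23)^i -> [-7.12, 1.64, -0.38, 0.09, -0.02]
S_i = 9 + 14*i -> [9, 23, 37, 51, 65]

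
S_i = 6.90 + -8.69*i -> [6.9, -1.79, -10.48, -19.17, -27.86]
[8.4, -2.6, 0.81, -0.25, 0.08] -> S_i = 8.40*(-0.31)^i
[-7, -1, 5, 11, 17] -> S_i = -7 + 6*i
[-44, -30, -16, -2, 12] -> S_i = -44 + 14*i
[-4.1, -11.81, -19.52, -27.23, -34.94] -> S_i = -4.10 + -7.71*i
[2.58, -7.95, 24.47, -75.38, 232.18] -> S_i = 2.58*(-3.08)^i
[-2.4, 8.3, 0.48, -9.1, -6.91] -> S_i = Random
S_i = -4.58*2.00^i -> [-4.58, -9.16, -18.32, -36.64, -73.28]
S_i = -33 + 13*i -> [-33, -20, -7, 6, 19]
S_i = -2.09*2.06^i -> [-2.09, -4.31, -8.87, -18.27, -37.64]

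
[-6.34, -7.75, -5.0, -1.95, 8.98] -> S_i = Random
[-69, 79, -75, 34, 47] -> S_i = Random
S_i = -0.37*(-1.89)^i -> [-0.37, 0.7, -1.32, 2.5, -4.72]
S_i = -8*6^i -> [-8, -48, -288, -1728, -10368]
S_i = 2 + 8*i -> [2, 10, 18, 26, 34]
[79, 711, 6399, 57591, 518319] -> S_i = 79*9^i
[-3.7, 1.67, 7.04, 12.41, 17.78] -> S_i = -3.70 + 5.37*i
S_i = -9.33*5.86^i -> [-9.33, -54.67, -320.39, -1877.48, -11002.01]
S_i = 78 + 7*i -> [78, 85, 92, 99, 106]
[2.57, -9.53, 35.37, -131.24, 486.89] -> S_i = 2.57*(-3.71)^i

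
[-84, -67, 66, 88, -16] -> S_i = Random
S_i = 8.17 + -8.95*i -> [8.17, -0.78, -9.73, -18.68, -27.63]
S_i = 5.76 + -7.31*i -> [5.76, -1.55, -8.86, -16.17, -23.48]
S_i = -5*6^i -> [-5, -30, -180, -1080, -6480]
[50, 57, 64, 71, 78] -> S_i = 50 + 7*i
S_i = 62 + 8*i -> [62, 70, 78, 86, 94]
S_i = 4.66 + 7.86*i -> [4.66, 12.52, 20.38, 28.24, 36.1]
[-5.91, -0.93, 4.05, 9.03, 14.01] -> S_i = -5.91 + 4.98*i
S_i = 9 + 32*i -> [9, 41, 73, 105, 137]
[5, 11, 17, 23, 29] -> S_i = 5 + 6*i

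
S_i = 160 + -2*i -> [160, 158, 156, 154, 152]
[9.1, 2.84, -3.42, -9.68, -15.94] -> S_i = 9.10 + -6.26*i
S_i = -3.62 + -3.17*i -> [-3.62, -6.79, -9.96, -13.13, -16.3]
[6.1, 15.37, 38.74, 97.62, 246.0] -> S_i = 6.10*2.52^i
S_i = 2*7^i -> [2, 14, 98, 686, 4802]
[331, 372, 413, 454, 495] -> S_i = 331 + 41*i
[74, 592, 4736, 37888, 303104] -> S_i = 74*8^i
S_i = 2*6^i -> [2, 12, 72, 432, 2592]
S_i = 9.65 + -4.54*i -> [9.65, 5.11, 0.57, -3.97, -8.51]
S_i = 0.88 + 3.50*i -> [0.88, 4.38, 7.88, 11.38, 14.88]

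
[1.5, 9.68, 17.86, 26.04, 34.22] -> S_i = 1.50 + 8.18*i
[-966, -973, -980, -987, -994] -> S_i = -966 + -7*i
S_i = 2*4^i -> [2, 8, 32, 128, 512]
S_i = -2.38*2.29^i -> [-2.38, -5.45, -12.48, -28.58, -65.45]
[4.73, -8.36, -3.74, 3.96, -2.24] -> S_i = Random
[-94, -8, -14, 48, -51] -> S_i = Random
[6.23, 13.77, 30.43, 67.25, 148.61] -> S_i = 6.23*2.21^i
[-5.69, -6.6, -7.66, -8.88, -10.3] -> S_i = -5.69*1.16^i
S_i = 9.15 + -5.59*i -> [9.15, 3.56, -2.03, -7.62, -13.21]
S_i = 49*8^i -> [49, 392, 3136, 25088, 200704]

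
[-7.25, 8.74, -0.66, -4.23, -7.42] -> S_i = Random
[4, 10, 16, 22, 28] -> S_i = 4 + 6*i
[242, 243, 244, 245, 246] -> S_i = 242 + 1*i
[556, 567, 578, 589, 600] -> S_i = 556 + 11*i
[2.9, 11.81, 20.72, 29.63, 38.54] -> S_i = 2.90 + 8.91*i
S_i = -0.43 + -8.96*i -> [-0.43, -9.39, -18.35, -27.31, -36.27]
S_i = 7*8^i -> [7, 56, 448, 3584, 28672]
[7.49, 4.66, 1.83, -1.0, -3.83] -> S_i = 7.49 + -2.83*i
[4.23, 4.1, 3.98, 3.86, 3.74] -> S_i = 4.23*0.97^i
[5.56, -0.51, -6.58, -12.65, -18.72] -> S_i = 5.56 + -6.07*i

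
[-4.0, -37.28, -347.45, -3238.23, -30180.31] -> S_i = -4.00*9.32^i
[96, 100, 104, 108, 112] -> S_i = 96 + 4*i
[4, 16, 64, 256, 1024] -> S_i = 4*4^i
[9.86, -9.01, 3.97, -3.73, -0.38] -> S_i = Random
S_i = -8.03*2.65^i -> [-8.03, -21.28, -56.39, -149.44, -396.0]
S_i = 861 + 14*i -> [861, 875, 889, 903, 917]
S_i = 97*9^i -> [97, 873, 7857, 70713, 636417]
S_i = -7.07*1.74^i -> [-7.07, -12.3, -21.41, -37.24, -64.81]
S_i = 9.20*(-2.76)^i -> [9.2, -25.39, 70.08, -193.43, 533.86]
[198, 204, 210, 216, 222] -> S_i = 198 + 6*i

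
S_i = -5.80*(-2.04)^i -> [-5.8, 11.83, -24.14, 49.24, -100.45]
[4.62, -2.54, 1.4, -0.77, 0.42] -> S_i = 4.62*(-0.55)^i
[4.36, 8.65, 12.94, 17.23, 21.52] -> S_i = 4.36 + 4.29*i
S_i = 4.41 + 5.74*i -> [4.41, 10.15, 15.89, 21.63, 27.37]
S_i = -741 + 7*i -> [-741, -734, -727, -720, -713]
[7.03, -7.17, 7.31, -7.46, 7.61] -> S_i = 7.03*(-1.02)^i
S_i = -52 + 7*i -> [-52, -45, -38, -31, -24]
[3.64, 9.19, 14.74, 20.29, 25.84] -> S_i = 3.64 + 5.55*i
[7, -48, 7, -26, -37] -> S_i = Random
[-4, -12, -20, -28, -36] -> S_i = -4 + -8*i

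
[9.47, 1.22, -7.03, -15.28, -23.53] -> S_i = 9.47 + -8.25*i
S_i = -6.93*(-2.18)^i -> [-6.93, 15.11, -32.93, 71.8, -156.52]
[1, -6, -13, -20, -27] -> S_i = 1 + -7*i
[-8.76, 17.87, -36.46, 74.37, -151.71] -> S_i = -8.76*(-2.04)^i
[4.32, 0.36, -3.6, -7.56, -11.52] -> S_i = 4.32 + -3.96*i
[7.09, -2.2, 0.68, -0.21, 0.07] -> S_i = 7.09*(-0.31)^i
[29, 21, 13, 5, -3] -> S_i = 29 + -8*i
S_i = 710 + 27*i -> [710, 737, 764, 791, 818]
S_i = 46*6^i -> [46, 276, 1656, 9936, 59616]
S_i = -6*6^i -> [-6, -36, -216, -1296, -7776]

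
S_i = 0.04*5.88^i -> [0.04, 0.24, 1.38, 8.13, 47.82]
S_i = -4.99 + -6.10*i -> [-4.99, -11.09, -17.19, -23.29, -29.39]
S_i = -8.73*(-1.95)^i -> [-8.73, 17.02, -33.2, 64.73, -126.23]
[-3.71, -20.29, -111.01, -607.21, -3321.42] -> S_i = -3.71*5.47^i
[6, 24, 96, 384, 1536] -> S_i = 6*4^i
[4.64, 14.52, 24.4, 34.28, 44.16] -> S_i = 4.64 + 9.88*i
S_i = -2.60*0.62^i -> [-2.6, -1.61, -1.0, -0.62, -0.38]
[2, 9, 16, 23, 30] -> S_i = 2 + 7*i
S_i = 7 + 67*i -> [7, 74, 141, 208, 275]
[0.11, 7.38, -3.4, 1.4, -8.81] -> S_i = Random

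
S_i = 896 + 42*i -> [896, 938, 980, 1022, 1064]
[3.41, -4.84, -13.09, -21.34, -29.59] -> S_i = 3.41 + -8.25*i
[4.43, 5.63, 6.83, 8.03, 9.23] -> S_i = 4.43 + 1.20*i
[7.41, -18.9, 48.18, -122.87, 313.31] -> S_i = 7.41*(-2.55)^i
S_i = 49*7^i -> [49, 343, 2401, 16807, 117649]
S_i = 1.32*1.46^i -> [1.32, 1.93, 2.81, 4.11, 6.0]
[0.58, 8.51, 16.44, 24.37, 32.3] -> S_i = 0.58 + 7.93*i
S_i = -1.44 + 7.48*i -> [-1.44, 6.04, 13.52, 21.0, 28.48]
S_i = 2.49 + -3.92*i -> [2.49, -1.43, -5.35, -9.27, -13.19]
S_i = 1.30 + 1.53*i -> [1.3, 2.83, 4.36, 5.89, 7.42]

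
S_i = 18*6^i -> [18, 108, 648, 3888, 23328]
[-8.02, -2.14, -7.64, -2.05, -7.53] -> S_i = Random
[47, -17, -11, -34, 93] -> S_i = Random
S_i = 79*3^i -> [79, 237, 711, 2133, 6399]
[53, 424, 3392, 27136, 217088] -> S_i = 53*8^i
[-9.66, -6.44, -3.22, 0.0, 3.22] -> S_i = -9.66 + 3.22*i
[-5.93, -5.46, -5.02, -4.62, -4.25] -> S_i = -5.93*0.92^i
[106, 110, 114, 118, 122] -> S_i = 106 + 4*i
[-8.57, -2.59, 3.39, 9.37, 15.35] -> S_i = -8.57 + 5.98*i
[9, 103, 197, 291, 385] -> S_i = 9 + 94*i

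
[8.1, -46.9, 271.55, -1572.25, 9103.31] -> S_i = 8.10*(-5.79)^i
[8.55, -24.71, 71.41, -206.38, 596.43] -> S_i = 8.55*(-2.89)^i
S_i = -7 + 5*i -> [-7, -2, 3, 8, 13]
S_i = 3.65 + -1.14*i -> [3.65, 2.51, 1.37, 0.23, -0.91]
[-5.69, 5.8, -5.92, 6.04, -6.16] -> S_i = -5.69*(-1.02)^i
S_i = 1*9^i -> [1, 9, 81, 729, 6561]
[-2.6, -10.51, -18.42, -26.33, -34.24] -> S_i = -2.60 + -7.91*i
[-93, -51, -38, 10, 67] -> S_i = Random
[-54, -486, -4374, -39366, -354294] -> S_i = -54*9^i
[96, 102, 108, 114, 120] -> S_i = 96 + 6*i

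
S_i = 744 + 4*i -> [744, 748, 752, 756, 760]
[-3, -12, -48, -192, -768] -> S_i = -3*4^i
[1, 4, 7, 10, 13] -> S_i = 1 + 3*i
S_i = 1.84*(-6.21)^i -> [1.84, -11.43, 70.96, -440.65, 2736.43]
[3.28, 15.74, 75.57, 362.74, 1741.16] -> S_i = 3.28*4.80^i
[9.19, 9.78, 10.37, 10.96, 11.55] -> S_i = 9.19 + 0.59*i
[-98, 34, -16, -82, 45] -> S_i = Random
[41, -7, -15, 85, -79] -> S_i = Random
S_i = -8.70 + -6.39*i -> [-8.7, -15.09, -21.48, -27.87, -34.26]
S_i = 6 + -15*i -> [6, -9, -24, -39, -54]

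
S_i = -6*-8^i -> [-6, 48, -384, 3072, -24576]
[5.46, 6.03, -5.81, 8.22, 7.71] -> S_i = Random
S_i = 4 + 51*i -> [4, 55, 106, 157, 208]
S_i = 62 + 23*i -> [62, 85, 108, 131, 154]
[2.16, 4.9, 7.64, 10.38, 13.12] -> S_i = 2.16 + 2.74*i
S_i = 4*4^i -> [4, 16, 64, 256, 1024]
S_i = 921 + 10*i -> [921, 931, 941, 951, 961]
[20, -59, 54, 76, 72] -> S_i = Random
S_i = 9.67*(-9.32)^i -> [9.67, -90.12, 839.96, -7828.42, 72960.89]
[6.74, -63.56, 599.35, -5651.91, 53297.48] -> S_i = 6.74*(-9.43)^i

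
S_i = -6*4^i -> [-6, -24, -96, -384, -1536]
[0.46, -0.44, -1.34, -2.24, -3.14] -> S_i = 0.46 + -0.90*i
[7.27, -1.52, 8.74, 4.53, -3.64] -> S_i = Random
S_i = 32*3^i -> [32, 96, 288, 864, 2592]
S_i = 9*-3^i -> [9, -27, 81, -243, 729]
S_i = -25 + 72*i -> [-25, 47, 119, 191, 263]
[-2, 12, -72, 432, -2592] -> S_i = -2*-6^i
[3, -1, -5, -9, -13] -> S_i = 3 + -4*i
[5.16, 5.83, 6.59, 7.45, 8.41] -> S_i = 5.16*1.13^i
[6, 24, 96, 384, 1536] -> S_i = 6*4^i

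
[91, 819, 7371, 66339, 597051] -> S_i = 91*9^i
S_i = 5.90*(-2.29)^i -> [5.9, -13.51, 30.94, -70.85, 162.25]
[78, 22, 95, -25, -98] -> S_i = Random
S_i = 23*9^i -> [23, 207, 1863, 16767, 150903]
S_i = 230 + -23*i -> [230, 207, 184, 161, 138]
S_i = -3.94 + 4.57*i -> [-3.94, 0.63, 5.2, 9.77, 14.34]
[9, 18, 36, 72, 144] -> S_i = 9*2^i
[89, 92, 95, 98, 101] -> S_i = 89 + 3*i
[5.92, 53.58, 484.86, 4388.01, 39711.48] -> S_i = 5.92*9.05^i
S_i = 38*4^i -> [38, 152, 608, 2432, 9728]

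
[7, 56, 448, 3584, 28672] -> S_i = 7*8^i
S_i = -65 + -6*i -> [-65, -71, -77, -83, -89]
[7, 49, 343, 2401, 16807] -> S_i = 7*7^i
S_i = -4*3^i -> [-4, -12, -36, -108, -324]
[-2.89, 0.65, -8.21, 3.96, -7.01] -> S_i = Random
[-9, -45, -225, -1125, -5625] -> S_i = -9*5^i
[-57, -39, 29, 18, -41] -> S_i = Random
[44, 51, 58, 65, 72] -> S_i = 44 + 7*i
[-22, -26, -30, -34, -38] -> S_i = -22 + -4*i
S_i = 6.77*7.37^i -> [6.77, 49.89, 367.73, 2710.14, 19973.7]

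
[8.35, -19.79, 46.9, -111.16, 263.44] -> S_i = 8.35*(-2.37)^i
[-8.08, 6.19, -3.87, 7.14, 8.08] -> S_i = Random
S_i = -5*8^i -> [-5, -40, -320, -2560, -20480]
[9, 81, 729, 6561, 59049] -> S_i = 9*9^i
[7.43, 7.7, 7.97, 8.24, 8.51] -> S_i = 7.43 + 0.27*i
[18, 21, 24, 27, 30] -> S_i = 18 + 3*i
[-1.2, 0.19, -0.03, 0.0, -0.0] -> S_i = -1.20*(-0.16)^i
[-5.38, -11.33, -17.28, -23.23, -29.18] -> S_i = -5.38 + -5.95*i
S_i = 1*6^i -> [1, 6, 36, 216, 1296]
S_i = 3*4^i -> [3, 12, 48, 192, 768]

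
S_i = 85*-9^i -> [85, -765, 6885, -61965, 557685]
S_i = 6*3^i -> [6, 18, 54, 162, 486]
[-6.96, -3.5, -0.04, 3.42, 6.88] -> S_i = -6.96 + 3.46*i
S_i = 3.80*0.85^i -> [3.8, 3.23, 2.75, 2.33, 1.98]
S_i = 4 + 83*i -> [4, 87, 170, 253, 336]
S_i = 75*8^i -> [75, 600, 4800, 38400, 307200]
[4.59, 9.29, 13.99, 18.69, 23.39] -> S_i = 4.59 + 4.70*i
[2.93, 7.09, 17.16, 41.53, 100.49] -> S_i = 2.93*2.42^i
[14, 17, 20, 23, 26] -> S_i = 14 + 3*i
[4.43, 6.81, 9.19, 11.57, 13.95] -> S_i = 4.43 + 2.38*i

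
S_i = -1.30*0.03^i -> [-1.3, -0.04, -0.0, -0.0, -0.0]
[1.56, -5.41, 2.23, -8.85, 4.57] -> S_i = Random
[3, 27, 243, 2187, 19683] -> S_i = 3*9^i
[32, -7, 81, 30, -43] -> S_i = Random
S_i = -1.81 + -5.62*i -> [-1.81, -7.43, -13.05, -18.67, -24.29]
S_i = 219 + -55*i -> [219, 164, 109, 54, -1]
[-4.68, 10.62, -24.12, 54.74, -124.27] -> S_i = -4.68*(-2.27)^i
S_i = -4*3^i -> [-4, -12, -36, -108, -324]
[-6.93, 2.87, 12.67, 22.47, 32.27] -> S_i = -6.93 + 9.80*i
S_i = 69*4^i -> [69, 276, 1104, 4416, 17664]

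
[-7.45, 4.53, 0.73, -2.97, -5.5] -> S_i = Random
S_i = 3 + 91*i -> [3, 94, 185, 276, 367]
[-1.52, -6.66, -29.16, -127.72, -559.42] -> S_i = -1.52*4.38^i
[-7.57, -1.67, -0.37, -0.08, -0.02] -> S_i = -7.57*0.22^i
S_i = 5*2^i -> [5, 10, 20, 40, 80]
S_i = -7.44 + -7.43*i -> [-7.44, -14.87, -22.3, -29.73, -37.16]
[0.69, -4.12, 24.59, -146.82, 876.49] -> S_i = 0.69*(-5.97)^i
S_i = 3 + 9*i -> [3, 12, 21, 30, 39]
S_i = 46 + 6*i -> [46, 52, 58, 64, 70]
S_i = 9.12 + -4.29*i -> [9.12, 4.83, 0.54, -3.75, -8.04]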